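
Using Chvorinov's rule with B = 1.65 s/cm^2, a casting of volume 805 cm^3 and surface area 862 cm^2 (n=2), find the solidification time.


Formula: t_s = B * (V/A)^n  (Chvorinov's rule, n=2)
Modulus M = V/A = 805/862 = 0.933875 cm
M^2 = 0.933875^2 = 0.872123 cm^2
t_s = 1.65 * 0.872123 = 1.4390 s

Final answer: 1.4390 s


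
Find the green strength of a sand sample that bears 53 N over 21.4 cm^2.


Formula: Compressive Strength = Force / Area
Strength = 53 N / 21.4 cm^2 = 2.4766 N/cm^2


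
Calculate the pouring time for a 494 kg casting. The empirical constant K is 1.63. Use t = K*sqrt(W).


Formula: t = K * sqrt(W)
sqrt(W) = sqrt(494) = 22.22611
t = 1.63 * 22.22611 = 36.2286 s


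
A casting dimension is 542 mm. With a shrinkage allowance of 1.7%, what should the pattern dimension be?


Formula: L_pattern = L_casting * (1 + shrinkage_rate/100)
Shrinkage factor = 1 + 1.7/100 = 1.017
L_pattern = 542 mm * 1.017 = 551.2140 mm

Answer: 551.2140 mm


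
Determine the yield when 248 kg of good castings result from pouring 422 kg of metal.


Formula: Casting Yield = (W_good / W_total) * 100
Yield = (248 kg / 422 kg) * 100 = 58.7678%


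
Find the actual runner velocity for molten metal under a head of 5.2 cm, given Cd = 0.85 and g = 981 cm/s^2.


Formula: v = Cd * sqrt(2 * g * h)  (Torricelli with discharge coefficient)
2*g*h = 2 * 981 * 5.2 = 10202.4 cm^2/s^2
sqrt(10202.4) = 101.00693 cm/s
v = 0.85 * 101.00693 = 85.8559 cm/s

Final answer: 85.8559 cm/s


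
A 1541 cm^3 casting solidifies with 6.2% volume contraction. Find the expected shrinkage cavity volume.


Formula: V_shrink = V_casting * shrinkage_pct / 100
V_shrink = 1541 cm^3 * 6.2 / 100 = 95.5420 cm^3


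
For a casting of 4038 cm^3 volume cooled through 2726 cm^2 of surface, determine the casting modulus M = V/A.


Formula: Casting Modulus M = V / A
M = 4038 cm^3 / 2726 cm^2 = 1.4813 cm


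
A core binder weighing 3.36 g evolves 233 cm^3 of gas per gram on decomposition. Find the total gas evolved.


Formula: V_gas = W_binder * gas_evolution_rate
V = 3.36 g * 233 cm^3/g = 782.8800 cm^3

782.8800 cm^3


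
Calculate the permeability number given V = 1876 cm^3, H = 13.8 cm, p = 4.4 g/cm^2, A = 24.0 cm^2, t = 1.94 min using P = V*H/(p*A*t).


Formula: Permeability Number P = (V * H) / (p * A * t)
Numerator: V * H = 1876 * 13.8 = 25888.8
Denominator: p * A * t = 4.4 * 24.0 * 1.94 = 204.864
P = 25888.8 / 204.864 = 126.3707


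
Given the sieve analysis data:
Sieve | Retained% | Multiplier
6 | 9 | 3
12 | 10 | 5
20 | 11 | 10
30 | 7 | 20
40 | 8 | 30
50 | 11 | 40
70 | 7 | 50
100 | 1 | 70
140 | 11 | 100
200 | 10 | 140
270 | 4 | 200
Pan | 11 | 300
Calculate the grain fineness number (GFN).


Formula: GFN = sum(pct * multiplier) / sum(pct)
sum(pct * multiplier) = 8027
sum(pct) = 100
GFN = 8027 / 100 = 80.27

80.27


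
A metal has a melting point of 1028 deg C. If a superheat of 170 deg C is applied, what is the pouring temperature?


Formula: T_pour = T_melt + Superheat
T_pour = 1028 + 170 = 1198 deg C

Final answer: 1198 deg C


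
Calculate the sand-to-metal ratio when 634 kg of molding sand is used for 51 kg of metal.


Formula: Sand-to-Metal Ratio = W_sand / W_metal
Ratio = 634 kg / 51 kg = 12.4314


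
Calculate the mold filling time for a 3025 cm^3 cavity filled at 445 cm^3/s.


Formula: t_fill = V_mold / Q_flow
t = 3025 cm^3 / 445 cm^3/s = 6.7978 s


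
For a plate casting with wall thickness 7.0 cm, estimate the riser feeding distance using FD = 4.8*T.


Formula: FD = 4.8 * T  (riser feeding-distance rule)
FD = 4.8 * 7.0 cm = 33.6000 cm

33.6000 cm


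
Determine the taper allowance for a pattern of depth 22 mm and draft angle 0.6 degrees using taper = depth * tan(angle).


Formula: taper = depth * tan(draft_angle)
tan(0.6 deg) = 0.0104724
taper = 22 mm * 0.0104724 = 0.2304 mm

Final answer: 0.2304 mm


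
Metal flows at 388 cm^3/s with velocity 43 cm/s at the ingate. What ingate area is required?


Formula: A_ingate = Q / v  (continuity equation)
A = 388 cm^3/s / 43 cm/s = 9.0233 cm^2


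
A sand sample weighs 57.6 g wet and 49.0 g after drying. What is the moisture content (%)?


Formula: MC = (W_wet - W_dry) / W_wet * 100
Water mass = 57.6 - 49.0 = 8.6 g
MC = 8.6 / 57.6 * 100 = 14.9306%

Answer: 14.9306%


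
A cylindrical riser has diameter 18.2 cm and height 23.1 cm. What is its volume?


Formula: V = pi * (D/2)^2 * H  (cylinder volume)
Radius = D/2 = 18.2/2 = 9.1 cm
V = pi * 9.1^2 * 23.1 = 6009.5871 cm^3


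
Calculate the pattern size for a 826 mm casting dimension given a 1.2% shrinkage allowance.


Formula: L_pattern = L_casting * (1 + shrinkage_rate/100)
Shrinkage factor = 1 + 1.2/100 = 1.012
L_pattern = 826 mm * 1.012 = 835.9120 mm


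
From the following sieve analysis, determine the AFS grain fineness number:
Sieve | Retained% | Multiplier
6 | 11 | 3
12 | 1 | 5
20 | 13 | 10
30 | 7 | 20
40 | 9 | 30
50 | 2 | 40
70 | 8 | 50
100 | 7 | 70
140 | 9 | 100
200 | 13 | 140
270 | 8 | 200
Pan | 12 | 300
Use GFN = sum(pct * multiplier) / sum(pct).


Formula: GFN = sum(pct * multiplier) / sum(pct)
sum(pct * multiplier) = 9468
sum(pct) = 100
GFN = 9468 / 100 = 94.68

Final answer: 94.68


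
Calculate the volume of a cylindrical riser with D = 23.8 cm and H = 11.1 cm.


Formula: V = pi * (D/2)^2 * H  (cylinder volume)
Radius = D/2 = 23.8/2 = 11.9 cm
V = pi * 11.9^2 * 11.1 = 4938.1784 cm^3

Final answer: 4938.1784 cm^3


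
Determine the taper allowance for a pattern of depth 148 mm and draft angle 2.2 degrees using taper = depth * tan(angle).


Formula: taper = depth * tan(draft_angle)
tan(2.2 deg) = 0.0384161
taper = 148 mm * 0.0384161 = 5.6856 mm

Answer: 5.6856 mm


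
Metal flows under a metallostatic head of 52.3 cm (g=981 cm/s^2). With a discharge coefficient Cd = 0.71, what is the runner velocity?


Formula: v = Cd * sqrt(2 * g * h)  (Torricelli with discharge coefficient)
2*g*h = 2 * 981 * 52.3 = 102612.6 cm^2/s^2
sqrt(102612.6) = 320.33202 cm/s
v = 0.71 * 320.33202 = 227.4357 cm/s

Answer: 227.4357 cm/s


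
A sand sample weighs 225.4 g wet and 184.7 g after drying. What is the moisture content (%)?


Formula: MC = (W_wet - W_dry) / W_wet * 100
Water mass = 225.4 - 184.7 = 40.7 g
MC = 40.7 / 225.4 * 100 = 18.0568%

18.0568%


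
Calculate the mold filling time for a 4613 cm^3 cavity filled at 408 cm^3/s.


Formula: t_fill = V_mold / Q_flow
t = 4613 cm^3 / 408 cm^3/s = 11.3064 s

11.3064 s


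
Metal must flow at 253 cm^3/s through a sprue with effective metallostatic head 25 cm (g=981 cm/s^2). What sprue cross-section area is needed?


Formula: v = sqrt(2*g*h), A = Q/v
Velocity: v = sqrt(2 * 981 * 25) = sqrt(49050) = 221.4723 cm/s
Sprue area: A = Q / v = 253 / 221.4723 = 1.1424 cm^2

1.1424 cm^2


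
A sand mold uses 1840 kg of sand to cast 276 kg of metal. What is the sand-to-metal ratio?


Formula: Sand-to-Metal Ratio = W_sand / W_metal
Ratio = 1840 kg / 276 kg = 6.6667

Final answer: 6.6667


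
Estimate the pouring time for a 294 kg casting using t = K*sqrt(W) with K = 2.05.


Formula: t = K * sqrt(W)
sqrt(W) = sqrt(294) = 17.14643
t = 2.05 * 17.14643 = 35.1502 s

Final answer: 35.1502 s


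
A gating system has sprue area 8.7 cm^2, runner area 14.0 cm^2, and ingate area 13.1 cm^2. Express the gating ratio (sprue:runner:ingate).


Sprue:Runner:Ingate = 1 : 14.0/8.7 : 13.1/8.7 = 1:1.61:1.51

1:1.61:1.51


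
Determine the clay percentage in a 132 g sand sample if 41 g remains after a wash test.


Formula: Clay% = (W_total - W_washed) / W_total * 100
Clay mass = 132 - 41 = 91 g
Clay% = 91 / 132 * 100 = 68.9394%

Final answer: 68.9394%


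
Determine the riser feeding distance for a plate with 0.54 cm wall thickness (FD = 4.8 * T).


Formula: FD = 4.8 * T  (riser feeding-distance rule)
FD = 4.8 * 0.54 cm = 2.5920 cm


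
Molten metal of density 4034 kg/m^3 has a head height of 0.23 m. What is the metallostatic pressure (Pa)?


Formula: P = rho * g * h
rho * g = 4034 * 9.81 = 39573.54 N/m^3
P = 39573.54 * 0.23 = 9101.9142 Pa

Final answer: 9101.9142 Pa


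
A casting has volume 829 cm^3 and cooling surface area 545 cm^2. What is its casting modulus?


Formula: Casting Modulus M = V / A
M = 829 cm^3 / 545 cm^2 = 1.5211 cm

Final answer: 1.5211 cm


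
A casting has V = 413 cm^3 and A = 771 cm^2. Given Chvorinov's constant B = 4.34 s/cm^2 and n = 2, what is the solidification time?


Formula: t_s = B * (V/A)^n  (Chvorinov's rule, n=2)
Modulus M = V/A = 413/771 = 0.535668 cm
M^2 = 0.535668^2 = 0.286940 cm^2
t_s = 4.34 * 0.286940 = 1.2453 s


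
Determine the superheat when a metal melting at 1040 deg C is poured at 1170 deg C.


Formula: Superheat = T_pour - T_melt
Superheat = 1170 - 1040 = 130 deg C


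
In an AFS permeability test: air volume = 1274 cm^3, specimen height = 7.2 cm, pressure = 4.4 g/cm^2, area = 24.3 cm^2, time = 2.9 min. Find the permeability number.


Formula: Permeability Number P = (V * H) / (p * A * t)
Numerator: V * H = 1274 * 7.2 = 9172.8
Denominator: p * A * t = 4.4 * 24.3 * 2.9 = 310.068
P = 9172.8 / 310.068 = 29.5832

Answer: 29.5832


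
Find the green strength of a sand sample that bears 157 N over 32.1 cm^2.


Formula: Compressive Strength = Force / Area
Strength = 157 N / 32.1 cm^2 = 4.8910 N/cm^2

4.8910 N/cm^2


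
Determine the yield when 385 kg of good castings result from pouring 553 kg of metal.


Formula: Casting Yield = (W_good / W_total) * 100
Yield = (385 kg / 553 kg) * 100 = 69.6203%


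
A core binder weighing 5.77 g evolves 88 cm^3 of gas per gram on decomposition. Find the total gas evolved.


Formula: V_gas = W_binder * gas_evolution_rate
V = 5.77 g * 88 cm^3/g = 507.7600 cm^3

507.7600 cm^3


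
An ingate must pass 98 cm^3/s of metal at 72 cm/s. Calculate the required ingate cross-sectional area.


Formula: A_ingate = Q / v  (continuity equation)
A = 98 cm^3/s / 72 cm/s = 1.3611 cm^2

Answer: 1.3611 cm^2


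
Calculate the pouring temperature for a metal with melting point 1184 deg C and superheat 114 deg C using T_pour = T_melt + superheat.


Formula: T_pour = T_melt + Superheat
T_pour = 1184 + 114 = 1298 deg C

1298 deg C


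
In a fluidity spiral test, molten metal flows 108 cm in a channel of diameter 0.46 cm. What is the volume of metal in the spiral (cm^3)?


Formula: V = pi * (d/2)^2 * L  (cylinder volume)
Radius = 0.46/2 = 0.23 cm
V = pi * 0.23^2 * 108 = 17.9485 cm^3


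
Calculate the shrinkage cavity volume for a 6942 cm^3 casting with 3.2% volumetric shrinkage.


Formula: V_shrink = V_casting * shrinkage_pct / 100
V_shrink = 6942 cm^3 * 3.2 / 100 = 222.1440 cm^3

Final answer: 222.1440 cm^3


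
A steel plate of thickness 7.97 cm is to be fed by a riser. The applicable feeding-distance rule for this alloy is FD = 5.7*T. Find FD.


Formula: FD = 5.7 * T  (riser feeding-distance rule)
FD = 5.7 * 7.97 cm = 45.4290 cm

45.4290 cm


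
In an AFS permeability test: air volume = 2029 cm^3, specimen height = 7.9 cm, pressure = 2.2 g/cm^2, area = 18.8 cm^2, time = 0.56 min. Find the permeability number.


Formula: Permeability Number P = (V * H) / (p * A * t)
Numerator: V * H = 2029 * 7.9 = 16029.1
Denominator: p * A * t = 2.2 * 18.8 * 0.56 = 23.1616
P = 16029.1 / 23.1616 = 692.0550


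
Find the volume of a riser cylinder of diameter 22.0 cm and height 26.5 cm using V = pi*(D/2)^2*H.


Formula: V = pi * (D/2)^2 * H  (cylinder volume)
Radius = D/2 = 22.0/2 = 11.0 cm
V = pi * 11.0^2 * 26.5 = 10073.5168 cm^3

10073.5168 cm^3


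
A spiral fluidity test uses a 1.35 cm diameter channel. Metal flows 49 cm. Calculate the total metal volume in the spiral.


Formula: V = pi * (d/2)^2 * L  (cylinder volume)
Radius = 1.35/2 = 0.675 cm
V = pi * 0.675^2 * 49 = 70.1380 cm^3

Final answer: 70.1380 cm^3


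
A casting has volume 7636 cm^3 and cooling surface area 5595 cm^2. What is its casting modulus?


Formula: Casting Modulus M = V / A
M = 7636 cm^3 / 5595 cm^2 = 1.3648 cm


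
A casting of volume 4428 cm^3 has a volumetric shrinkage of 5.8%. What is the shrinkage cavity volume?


Formula: V_shrink = V_casting * shrinkage_pct / 100
V_shrink = 4428 cm^3 * 5.8 / 100 = 256.8240 cm^3

Answer: 256.8240 cm^3


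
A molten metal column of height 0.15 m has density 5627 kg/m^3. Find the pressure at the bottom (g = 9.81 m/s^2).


Formula: P = rho * g * h
rho * g = 5627 * 9.81 = 55200.87 N/m^3
P = 55200.87 * 0.15 = 8280.1305 Pa


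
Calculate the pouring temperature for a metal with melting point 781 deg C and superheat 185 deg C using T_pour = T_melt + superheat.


Formula: T_pour = T_melt + Superheat
T_pour = 781 + 185 = 966 deg C

Final answer: 966 deg C


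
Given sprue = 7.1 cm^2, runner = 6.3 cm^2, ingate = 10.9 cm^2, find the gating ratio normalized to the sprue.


Sprue:Runner:Ingate = 1 : 6.3/7.1 : 10.9/7.1 = 1:0.89:1.54

Final answer: 1:0.89:1.54


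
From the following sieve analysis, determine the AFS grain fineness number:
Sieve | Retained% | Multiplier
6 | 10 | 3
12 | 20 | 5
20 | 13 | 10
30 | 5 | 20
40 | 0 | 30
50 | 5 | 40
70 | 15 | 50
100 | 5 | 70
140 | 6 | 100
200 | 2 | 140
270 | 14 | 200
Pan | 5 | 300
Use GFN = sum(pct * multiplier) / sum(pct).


Formula: GFN = sum(pct * multiplier) / sum(pct)
sum(pct * multiplier) = 6840
sum(pct) = 100
GFN = 6840 / 100 = 68.40


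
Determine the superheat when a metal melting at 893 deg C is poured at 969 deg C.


Formula: Superheat = T_pour - T_melt
Superheat = 969 - 893 = 76 deg C


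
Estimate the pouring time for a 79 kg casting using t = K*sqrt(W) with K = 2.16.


Formula: t = K * sqrt(W)
sqrt(W) = sqrt(79) = 8.88819
t = 2.16 * 8.88819 = 19.1985 s

19.1985 s


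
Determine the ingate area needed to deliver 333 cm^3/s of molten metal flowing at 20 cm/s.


Formula: A_ingate = Q / v  (continuity equation)
A = 333 cm^3/s / 20 cm/s = 16.6500 cm^2

Final answer: 16.6500 cm^2


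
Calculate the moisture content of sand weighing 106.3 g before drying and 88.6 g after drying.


Formula: MC = (W_wet - W_dry) / W_wet * 100
Water mass = 106.3 - 88.6 = 17.7 g
MC = 17.7 / 106.3 * 100 = 16.6510%


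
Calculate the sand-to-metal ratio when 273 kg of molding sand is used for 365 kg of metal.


Formula: Sand-to-Metal Ratio = W_sand / W_metal
Ratio = 273 kg / 365 kg = 0.7479

0.7479


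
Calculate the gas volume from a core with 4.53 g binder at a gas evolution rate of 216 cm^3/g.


Formula: V_gas = W_binder * gas_evolution_rate
V = 4.53 g * 216 cm^3/g = 978.4800 cm^3

Final answer: 978.4800 cm^3


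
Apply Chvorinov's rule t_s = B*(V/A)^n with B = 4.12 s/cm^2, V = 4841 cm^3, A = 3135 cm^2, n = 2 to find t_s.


Formula: t_s = B * (V/A)^n  (Chvorinov's rule, n=2)
Modulus M = V/A = 4841/3135 = 1.544179 cm
M^2 = 1.544179^2 = 2.384489 cm^2
t_s = 4.12 * 2.384489 = 9.8241 s

Final answer: 9.8241 s


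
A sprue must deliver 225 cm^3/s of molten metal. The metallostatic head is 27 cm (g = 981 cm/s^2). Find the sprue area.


Formula: v = sqrt(2*g*h), A = Q/v
Velocity: v = sqrt(2 * 981 * 27) = sqrt(52974) = 230.1608 cm/s
Sprue area: A = Q / v = 225 / 230.1608 = 0.9776 cm^2

Final answer: 0.9776 cm^2


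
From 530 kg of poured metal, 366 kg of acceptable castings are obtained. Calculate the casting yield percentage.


Formula: Casting Yield = (W_good / W_total) * 100
Yield = (366 kg / 530 kg) * 100 = 69.0566%


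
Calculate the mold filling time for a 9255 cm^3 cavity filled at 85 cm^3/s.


Formula: t_fill = V_mold / Q_flow
t = 9255 cm^3 / 85 cm^3/s = 108.8824 s


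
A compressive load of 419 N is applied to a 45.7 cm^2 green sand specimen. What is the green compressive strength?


Formula: Compressive Strength = Force / Area
Strength = 419 N / 45.7 cm^2 = 9.1685 N/cm^2


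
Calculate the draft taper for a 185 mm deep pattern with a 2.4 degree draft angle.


Formula: taper = depth * tan(draft_angle)
tan(2.4 deg) = 0.0419124
taper = 185 mm * 0.0419124 = 7.7538 mm


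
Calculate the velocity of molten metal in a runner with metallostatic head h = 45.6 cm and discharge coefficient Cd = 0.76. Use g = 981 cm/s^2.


Formula: v = Cd * sqrt(2 * g * h)  (Torricelli with discharge coefficient)
2*g*h = 2 * 981 * 45.6 = 89467.2 cm^2/s^2
sqrt(89467.2) = 299.11068 cm/s
v = 0.76 * 299.11068 = 227.3241 cm/s

227.3241 cm/s


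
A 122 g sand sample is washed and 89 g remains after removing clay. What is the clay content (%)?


Formula: Clay% = (W_total - W_washed) / W_total * 100
Clay mass = 122 - 89 = 33 g
Clay% = 33 / 122 * 100 = 27.0492%


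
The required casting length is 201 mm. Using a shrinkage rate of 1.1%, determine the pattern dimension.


Formula: L_pattern = L_casting * (1 + shrinkage_rate/100)
Shrinkage factor = 1 + 1.1/100 = 1.011
L_pattern = 201 mm * 1.011 = 203.2110 mm


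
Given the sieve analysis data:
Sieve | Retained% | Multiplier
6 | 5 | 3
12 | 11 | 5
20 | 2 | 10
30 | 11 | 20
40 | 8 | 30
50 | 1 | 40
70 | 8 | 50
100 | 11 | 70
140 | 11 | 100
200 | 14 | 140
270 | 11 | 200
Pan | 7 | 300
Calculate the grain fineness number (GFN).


Formula: GFN = sum(pct * multiplier) / sum(pct)
sum(pct * multiplier) = 9120
sum(pct) = 100
GFN = 9120 / 100 = 91.20

Final answer: 91.20


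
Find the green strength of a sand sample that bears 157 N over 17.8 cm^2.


Formula: Compressive Strength = Force / Area
Strength = 157 N / 17.8 cm^2 = 8.8202 N/cm^2


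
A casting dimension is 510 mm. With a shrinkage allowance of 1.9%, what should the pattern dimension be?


Formula: L_pattern = L_casting * (1 + shrinkage_rate/100)
Shrinkage factor = 1 + 1.9/100 = 1.019
L_pattern = 510 mm * 1.019 = 519.6900 mm


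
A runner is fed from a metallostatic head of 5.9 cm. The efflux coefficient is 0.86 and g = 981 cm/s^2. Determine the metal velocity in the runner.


Formula: v = Cd * sqrt(2 * g * h)  (Torricelli with discharge coefficient)
2*g*h = 2 * 981 * 5.9 = 11575.8 cm^2/s^2
sqrt(11575.8) = 107.59089 cm/s
v = 0.86 * 107.59089 = 92.5282 cm/s


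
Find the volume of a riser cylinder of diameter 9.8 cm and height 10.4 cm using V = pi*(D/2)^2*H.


Formula: V = pi * (D/2)^2 * H  (cylinder volume)
Radius = D/2 = 9.8/2 = 4.9 cm
V = pi * 4.9^2 * 10.4 = 784.4683 cm^3

784.4683 cm^3


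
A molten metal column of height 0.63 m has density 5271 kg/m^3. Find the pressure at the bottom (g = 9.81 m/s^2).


Formula: P = rho * g * h
rho * g = 5271 * 9.81 = 51708.51 N/m^3
P = 51708.51 * 0.63 = 32576.3613 Pa

32576.3613 Pa


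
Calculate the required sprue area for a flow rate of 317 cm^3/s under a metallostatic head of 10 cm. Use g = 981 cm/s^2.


Formula: v = sqrt(2*g*h), A = Q/v
Velocity: v = sqrt(2 * 981 * 10) = sqrt(19620) = 140.0714 cm/s
Sprue area: A = Q / v = 317 / 140.0714 = 2.2631 cm^2

2.2631 cm^2


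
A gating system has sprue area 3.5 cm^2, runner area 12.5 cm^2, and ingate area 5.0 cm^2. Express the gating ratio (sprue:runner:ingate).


Sprue:Runner:Ingate = 1 : 12.5/3.5 : 5.0/3.5 = 1:3.57:1.43


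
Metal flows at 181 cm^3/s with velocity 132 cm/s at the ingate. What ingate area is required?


Formula: A_ingate = Q / v  (continuity equation)
A = 181 cm^3/s / 132 cm/s = 1.3712 cm^2

1.3712 cm^2


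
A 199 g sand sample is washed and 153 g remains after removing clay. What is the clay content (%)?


Formula: Clay% = (W_total - W_washed) / W_total * 100
Clay mass = 199 - 153 = 46 g
Clay% = 46 / 199 * 100 = 23.1156%

23.1156%


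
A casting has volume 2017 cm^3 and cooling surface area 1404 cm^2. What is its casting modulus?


Formula: Casting Modulus M = V / A
M = 2017 cm^3 / 1404 cm^2 = 1.4366 cm

Answer: 1.4366 cm


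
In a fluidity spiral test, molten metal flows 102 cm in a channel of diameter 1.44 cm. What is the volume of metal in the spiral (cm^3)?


Formula: V = pi * (d/2)^2 * L  (cylinder volume)
Radius = 1.44/2 = 0.72 cm
V = pi * 0.72^2 * 102 = 166.1174 cm^3

166.1174 cm^3


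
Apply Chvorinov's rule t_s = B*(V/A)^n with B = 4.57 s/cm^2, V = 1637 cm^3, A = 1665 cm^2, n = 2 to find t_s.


Formula: t_s = B * (V/A)^n  (Chvorinov's rule, n=2)
Modulus M = V/A = 1637/1665 = 0.983183 cm
M^2 = 0.983183^2 = 0.966649 cm^2
t_s = 4.57 * 0.966649 = 4.4176 s

4.4176 s


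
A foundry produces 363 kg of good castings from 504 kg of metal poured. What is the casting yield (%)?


Formula: Casting Yield = (W_good / W_total) * 100
Yield = (363 kg / 504 kg) * 100 = 72.0238%

Final answer: 72.0238%


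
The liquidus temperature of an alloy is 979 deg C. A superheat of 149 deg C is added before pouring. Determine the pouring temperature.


Formula: T_pour = T_melt + Superheat
T_pour = 979 + 149 = 1128 deg C

1128 deg C


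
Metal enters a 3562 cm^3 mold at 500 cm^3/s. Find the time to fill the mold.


Formula: t_fill = V_mold / Q_flow
t = 3562 cm^3 / 500 cm^3/s = 7.1240 s

7.1240 s


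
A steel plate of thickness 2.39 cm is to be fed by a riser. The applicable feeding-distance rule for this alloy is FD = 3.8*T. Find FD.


Formula: FD = 3.8 * T  (riser feeding-distance rule)
FD = 3.8 * 2.39 cm = 9.0820 cm

9.0820 cm


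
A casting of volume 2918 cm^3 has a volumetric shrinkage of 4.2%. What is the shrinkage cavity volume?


Formula: V_shrink = V_casting * shrinkage_pct / 100
V_shrink = 2918 cm^3 * 4.2 / 100 = 122.5560 cm^3

Answer: 122.5560 cm^3


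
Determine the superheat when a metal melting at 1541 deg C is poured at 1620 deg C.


Formula: Superheat = T_pour - T_melt
Superheat = 1620 - 1541 = 79 deg C

Answer: 79 deg C


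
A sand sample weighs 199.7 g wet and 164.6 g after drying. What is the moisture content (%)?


Formula: MC = (W_wet - W_dry) / W_wet * 100
Water mass = 199.7 - 164.6 = 35.1 g
MC = 35.1 / 199.7 * 100 = 17.5764%

Answer: 17.5764%


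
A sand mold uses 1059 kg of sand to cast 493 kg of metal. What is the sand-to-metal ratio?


Formula: Sand-to-Metal Ratio = W_sand / W_metal
Ratio = 1059 kg / 493 kg = 2.1481

2.1481


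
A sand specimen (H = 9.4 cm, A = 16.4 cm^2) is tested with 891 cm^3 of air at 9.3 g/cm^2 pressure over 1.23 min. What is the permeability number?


Formula: Permeability Number P = (V * H) / (p * A * t)
Numerator: V * H = 891 * 9.4 = 8375.4
Denominator: p * A * t = 9.3 * 16.4 * 1.23 = 187.5996
P = 8375.4 / 187.5996 = 44.6451

Answer: 44.6451


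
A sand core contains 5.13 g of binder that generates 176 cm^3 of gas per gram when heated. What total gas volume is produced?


Formula: V_gas = W_binder * gas_evolution_rate
V = 5.13 g * 176 cm^3/g = 902.8800 cm^3

Answer: 902.8800 cm^3


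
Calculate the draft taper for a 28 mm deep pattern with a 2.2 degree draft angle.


Formula: taper = depth * tan(draft_angle)
tan(2.2 deg) = 0.0384161
taper = 28 mm * 0.0384161 = 1.0757 mm

1.0757 mm


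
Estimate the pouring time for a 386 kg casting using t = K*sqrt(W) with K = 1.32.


Formula: t = K * sqrt(W)
sqrt(W) = sqrt(386) = 19.64688
t = 1.32 * 19.64688 = 25.9339 s


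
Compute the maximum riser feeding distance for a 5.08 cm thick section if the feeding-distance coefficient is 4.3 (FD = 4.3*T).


Formula: FD = 4.3 * T  (riser feeding-distance rule)
FD = 4.3 * 5.08 cm = 21.8440 cm


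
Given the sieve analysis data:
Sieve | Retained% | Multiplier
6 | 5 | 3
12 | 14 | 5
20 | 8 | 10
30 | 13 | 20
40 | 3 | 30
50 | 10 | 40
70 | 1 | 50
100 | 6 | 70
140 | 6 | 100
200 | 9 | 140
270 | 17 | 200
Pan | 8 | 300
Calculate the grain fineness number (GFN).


Formula: GFN = sum(pct * multiplier) / sum(pct)
sum(pct * multiplier) = 9045
sum(pct) = 100
GFN = 9045 / 100 = 90.45

Final answer: 90.45


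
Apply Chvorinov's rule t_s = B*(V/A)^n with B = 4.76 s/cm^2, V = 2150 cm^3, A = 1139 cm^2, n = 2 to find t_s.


Formula: t_s = B * (V/A)^n  (Chvorinov's rule, n=2)
Modulus M = V/A = 2150/1139 = 1.887621 cm
M^2 = 1.887621^2 = 3.563113 cm^2
t_s = 4.76 * 3.563113 = 16.9604 s

Answer: 16.9604 s


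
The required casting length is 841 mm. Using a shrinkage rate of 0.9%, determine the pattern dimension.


Formula: L_pattern = L_casting * (1 + shrinkage_rate/100)
Shrinkage factor = 1 + 0.9/100 = 1.009
L_pattern = 841 mm * 1.009 = 848.5690 mm


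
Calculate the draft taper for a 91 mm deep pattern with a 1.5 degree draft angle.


Formula: taper = depth * tan(draft_angle)
tan(1.5 deg) = 0.0261859
taper = 91 mm * 0.0261859 = 2.3829 mm


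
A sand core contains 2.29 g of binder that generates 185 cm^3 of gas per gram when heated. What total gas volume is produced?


Formula: V_gas = W_binder * gas_evolution_rate
V = 2.29 g * 185 cm^3/g = 423.6500 cm^3

Answer: 423.6500 cm^3


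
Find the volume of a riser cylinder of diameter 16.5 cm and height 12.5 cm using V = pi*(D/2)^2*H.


Formula: V = pi * (D/2)^2 * H  (cylinder volume)
Radius = D/2 = 16.5/2 = 8.25 cm
V = pi * 8.25^2 * 12.5 = 2672.8081 cm^3

Final answer: 2672.8081 cm^3


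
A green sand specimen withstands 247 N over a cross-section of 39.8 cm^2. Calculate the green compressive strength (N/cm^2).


Formula: Compressive Strength = Force / Area
Strength = 247 N / 39.8 cm^2 = 6.2060 N/cm^2


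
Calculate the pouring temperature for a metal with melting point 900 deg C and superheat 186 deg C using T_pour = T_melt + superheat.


Formula: T_pour = T_melt + Superheat
T_pour = 900 + 186 = 1086 deg C

1086 deg C


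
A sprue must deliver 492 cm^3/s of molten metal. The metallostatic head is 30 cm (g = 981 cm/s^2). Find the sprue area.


Formula: v = sqrt(2*g*h), A = Q/v
Velocity: v = sqrt(2 * 981 * 30) = sqrt(58860) = 242.6108 cm/s
Sprue area: A = Q / v = 492 / 242.6108 = 2.0279 cm^2


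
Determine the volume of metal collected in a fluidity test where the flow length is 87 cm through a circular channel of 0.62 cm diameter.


Formula: V = pi * (d/2)^2 * L  (cylinder volume)
Radius = 0.62/2 = 0.31 cm
V = pi * 0.31^2 * 87 = 26.2659 cm^3

Final answer: 26.2659 cm^3


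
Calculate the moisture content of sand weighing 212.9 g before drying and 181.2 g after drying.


Formula: MC = (W_wet - W_dry) / W_wet * 100
Water mass = 212.9 - 181.2 = 31.7 g
MC = 31.7 / 212.9 * 100 = 14.8896%

Final answer: 14.8896%


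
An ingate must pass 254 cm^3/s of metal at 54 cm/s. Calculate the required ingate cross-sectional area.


Formula: A_ingate = Q / v  (continuity equation)
A = 254 cm^3/s / 54 cm/s = 4.7037 cm^2

4.7037 cm^2


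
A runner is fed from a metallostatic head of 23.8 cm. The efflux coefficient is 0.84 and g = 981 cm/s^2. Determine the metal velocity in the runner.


Formula: v = Cd * sqrt(2 * g * h)  (Torricelli with discharge coefficient)
2*g*h = 2 * 981 * 23.8 = 46695.6 cm^2/s^2
sqrt(46695.6) = 216.09165 cm/s
v = 0.84 * 216.09165 = 181.5170 cm/s

181.5170 cm/s


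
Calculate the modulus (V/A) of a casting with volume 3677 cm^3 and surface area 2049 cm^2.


Formula: Casting Modulus M = V / A
M = 3677 cm^3 / 2049 cm^2 = 1.7945 cm

1.7945 cm


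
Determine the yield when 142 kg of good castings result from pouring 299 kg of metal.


Formula: Casting Yield = (W_good / W_total) * 100
Yield = (142 kg / 299 kg) * 100 = 47.4916%

Answer: 47.4916%


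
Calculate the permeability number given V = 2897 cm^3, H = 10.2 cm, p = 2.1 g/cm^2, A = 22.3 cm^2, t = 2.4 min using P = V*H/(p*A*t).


Formula: Permeability Number P = (V * H) / (p * A * t)
Numerator: V * H = 2897 * 10.2 = 29549.4
Denominator: p * A * t = 2.1 * 22.3 * 2.4 = 112.392
P = 29549.4 / 112.392 = 262.9137

Final answer: 262.9137


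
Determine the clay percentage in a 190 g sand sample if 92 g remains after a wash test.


Formula: Clay% = (W_total - W_washed) / W_total * 100
Clay mass = 190 - 92 = 98 g
Clay% = 98 / 190 * 100 = 51.5789%

Final answer: 51.5789%


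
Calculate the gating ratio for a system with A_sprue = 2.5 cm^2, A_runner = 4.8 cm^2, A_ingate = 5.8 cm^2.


Sprue:Runner:Ingate = 1 : 4.8/2.5 : 5.8/2.5 = 1:1.92:2.32

1:1.92:2.32


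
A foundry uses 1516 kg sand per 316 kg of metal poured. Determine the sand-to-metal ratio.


Formula: Sand-to-Metal Ratio = W_sand / W_metal
Ratio = 1516 kg / 316 kg = 4.7975

4.7975


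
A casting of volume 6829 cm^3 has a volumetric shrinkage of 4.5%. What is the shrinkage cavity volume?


Formula: V_shrink = V_casting * shrinkage_pct / 100
V_shrink = 6829 cm^3 * 4.5 / 100 = 307.3050 cm^3

307.3050 cm^3


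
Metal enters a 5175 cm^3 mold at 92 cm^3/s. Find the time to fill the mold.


Formula: t_fill = V_mold / Q_flow
t = 5175 cm^3 / 92 cm^3/s = 56.2500 s

Answer: 56.2500 s


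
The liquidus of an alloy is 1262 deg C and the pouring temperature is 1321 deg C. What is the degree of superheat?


Formula: Superheat = T_pour - T_melt
Superheat = 1321 - 1262 = 59 deg C

Final answer: 59 deg C


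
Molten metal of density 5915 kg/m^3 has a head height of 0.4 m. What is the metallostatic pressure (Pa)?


Formula: P = rho * g * h
rho * g = 5915 * 9.81 = 58026.15 N/m^3
P = 58026.15 * 0.4 = 23210.4600 Pa

23210.4600 Pa


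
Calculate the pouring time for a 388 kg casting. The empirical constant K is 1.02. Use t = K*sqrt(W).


Formula: t = K * sqrt(W)
sqrt(W) = sqrt(388) = 19.69772
t = 1.02 * 19.69772 = 20.0917 s

Final answer: 20.0917 s


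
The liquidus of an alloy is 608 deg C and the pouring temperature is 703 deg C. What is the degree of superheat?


Formula: Superheat = T_pour - T_melt
Superheat = 703 - 608 = 95 deg C

Final answer: 95 deg C


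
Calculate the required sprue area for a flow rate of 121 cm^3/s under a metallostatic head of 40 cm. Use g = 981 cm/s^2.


Formula: v = sqrt(2*g*h), A = Q/v
Velocity: v = sqrt(2 * 981 * 40) = sqrt(78480) = 280.1428 cm/s
Sprue area: A = Q / v = 121 / 280.1428 = 0.4319 cm^2


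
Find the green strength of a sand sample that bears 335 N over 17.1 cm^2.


Formula: Compressive Strength = Force / Area
Strength = 335 N / 17.1 cm^2 = 19.5906 N/cm^2

Answer: 19.5906 N/cm^2


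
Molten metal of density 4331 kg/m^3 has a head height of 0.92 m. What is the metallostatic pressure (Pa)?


Formula: P = rho * g * h
rho * g = 4331 * 9.81 = 42487.11 N/m^3
P = 42487.11 * 0.92 = 39088.1412 Pa

39088.1412 Pa


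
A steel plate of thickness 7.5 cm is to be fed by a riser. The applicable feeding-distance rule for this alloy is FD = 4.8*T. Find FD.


Formula: FD = 4.8 * T  (riser feeding-distance rule)
FD = 4.8 * 7.5 cm = 36.0000 cm


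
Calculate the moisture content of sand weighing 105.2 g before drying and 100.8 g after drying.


Formula: MC = (W_wet - W_dry) / W_wet * 100
Water mass = 105.2 - 100.8 = 4.4 g
MC = 4.4 / 105.2 * 100 = 4.1825%

Final answer: 4.1825%


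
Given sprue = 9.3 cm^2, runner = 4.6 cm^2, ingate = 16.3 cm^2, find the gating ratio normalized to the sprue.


Sprue:Runner:Ingate = 1 : 4.6/9.3 : 16.3/9.3 = 1:0.49:1.75

1:0.49:1.75


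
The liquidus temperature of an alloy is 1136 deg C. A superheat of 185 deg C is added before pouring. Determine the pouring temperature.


Formula: T_pour = T_melt + Superheat
T_pour = 1136 + 185 = 1321 deg C


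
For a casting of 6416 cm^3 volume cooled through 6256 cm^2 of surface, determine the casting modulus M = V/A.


Formula: Casting Modulus M = V / A
M = 6416 cm^3 / 6256 cm^2 = 1.0256 cm


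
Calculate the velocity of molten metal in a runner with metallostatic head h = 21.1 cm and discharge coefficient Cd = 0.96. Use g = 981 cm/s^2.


Formula: v = Cd * sqrt(2 * g * h)  (Torricelli with discharge coefficient)
2*g*h = 2 * 981 * 21.1 = 41398.2 cm^2/s^2
sqrt(41398.2) = 203.46548 cm/s
v = 0.96 * 203.46548 = 195.3269 cm/s

Final answer: 195.3269 cm/s


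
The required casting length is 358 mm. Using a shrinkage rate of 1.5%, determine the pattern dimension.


Formula: L_pattern = L_casting * (1 + shrinkage_rate/100)
Shrinkage factor = 1 + 1.5/100 = 1.015
L_pattern = 358 mm * 1.015 = 363.3700 mm

363.3700 mm


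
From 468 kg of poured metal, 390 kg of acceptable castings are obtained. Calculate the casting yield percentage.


Formula: Casting Yield = (W_good / W_total) * 100
Yield = (390 kg / 468 kg) * 100 = 83.3333%


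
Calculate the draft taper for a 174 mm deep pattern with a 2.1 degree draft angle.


Formula: taper = depth * tan(draft_angle)
tan(2.1 deg) = 0.0366683
taper = 174 mm * 0.0366683 = 6.3803 mm

6.3803 mm


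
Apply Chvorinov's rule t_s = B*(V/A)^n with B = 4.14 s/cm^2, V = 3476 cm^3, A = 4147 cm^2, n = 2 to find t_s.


Formula: t_s = B * (V/A)^n  (Chvorinov's rule, n=2)
Modulus M = V/A = 3476/4147 = 0.838196 cm
M^2 = 0.838196^2 = 0.702573 cm^2
t_s = 4.14 * 0.702573 = 2.9087 s


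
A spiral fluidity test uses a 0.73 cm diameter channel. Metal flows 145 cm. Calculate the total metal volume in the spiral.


Formula: V = pi * (d/2)^2 * L  (cylinder volume)
Radius = 0.73/2 = 0.365 cm
V = pi * 0.365^2 * 145 = 60.6881 cm^3

Answer: 60.6881 cm^3


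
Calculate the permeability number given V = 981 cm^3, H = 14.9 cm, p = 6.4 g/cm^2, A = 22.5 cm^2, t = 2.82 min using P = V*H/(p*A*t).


Formula: Permeability Number P = (V * H) / (p * A * t)
Numerator: V * H = 981 * 14.9 = 14616.9
Denominator: p * A * t = 6.4 * 22.5 * 2.82 = 406.08
P = 14616.9 / 406.08 = 35.9951

35.9951


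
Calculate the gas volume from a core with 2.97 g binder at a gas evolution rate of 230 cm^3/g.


Formula: V_gas = W_binder * gas_evolution_rate
V = 2.97 g * 230 cm^3/g = 683.1000 cm^3

Answer: 683.1000 cm^3


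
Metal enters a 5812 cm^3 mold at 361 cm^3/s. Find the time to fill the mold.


Formula: t_fill = V_mold / Q_flow
t = 5812 cm^3 / 361 cm^3/s = 16.0997 s


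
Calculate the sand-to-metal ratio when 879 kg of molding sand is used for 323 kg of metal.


Formula: Sand-to-Metal Ratio = W_sand / W_metal
Ratio = 879 kg / 323 kg = 2.7214


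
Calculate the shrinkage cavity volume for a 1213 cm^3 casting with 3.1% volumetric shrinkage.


Formula: V_shrink = V_casting * shrinkage_pct / 100
V_shrink = 1213 cm^3 * 3.1 / 100 = 37.6030 cm^3

Final answer: 37.6030 cm^3


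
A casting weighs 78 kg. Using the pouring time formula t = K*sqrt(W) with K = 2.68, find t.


Formula: t = K * sqrt(W)
sqrt(W) = sqrt(78) = 8.83176
t = 2.68 * 8.83176 = 23.6691 s

23.6691 s


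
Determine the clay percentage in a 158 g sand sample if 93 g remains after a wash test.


Formula: Clay% = (W_total - W_washed) / W_total * 100
Clay mass = 158 - 93 = 65 g
Clay% = 65 / 158 * 100 = 41.1392%

Final answer: 41.1392%


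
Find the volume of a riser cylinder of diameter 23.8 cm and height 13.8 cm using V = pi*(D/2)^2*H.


Formula: V = pi * (D/2)^2 * H  (cylinder volume)
Radius = D/2 = 23.8/2 = 11.9 cm
V = pi * 11.9^2 * 13.8 = 6139.3569 cm^3


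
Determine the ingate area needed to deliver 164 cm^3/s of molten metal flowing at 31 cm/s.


Formula: A_ingate = Q / v  (continuity equation)
A = 164 cm^3/s / 31 cm/s = 5.2903 cm^2


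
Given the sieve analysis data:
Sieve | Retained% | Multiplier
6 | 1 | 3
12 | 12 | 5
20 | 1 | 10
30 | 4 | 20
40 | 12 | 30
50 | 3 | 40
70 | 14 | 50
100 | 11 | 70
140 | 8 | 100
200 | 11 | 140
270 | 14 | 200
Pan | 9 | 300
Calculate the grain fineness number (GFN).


Formula: GFN = sum(pct * multiplier) / sum(pct)
sum(pct * multiplier) = 9943
sum(pct) = 100
GFN = 9943 / 100 = 99.43

Final answer: 99.43


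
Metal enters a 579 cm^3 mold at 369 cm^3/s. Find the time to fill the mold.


Formula: t_fill = V_mold / Q_flow
t = 579 cm^3 / 369 cm^3/s = 1.5691 s

Final answer: 1.5691 s


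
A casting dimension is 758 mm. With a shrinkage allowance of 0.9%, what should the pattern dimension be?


Formula: L_pattern = L_casting * (1 + shrinkage_rate/100)
Shrinkage factor = 1 + 0.9/100 = 1.009
L_pattern = 758 mm * 1.009 = 764.8220 mm


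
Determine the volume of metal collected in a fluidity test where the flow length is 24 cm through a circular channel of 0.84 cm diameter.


Formula: V = pi * (d/2)^2 * L  (cylinder volume)
Radius = 0.84/2 = 0.42 cm
V = pi * 0.42^2 * 24 = 13.3002 cm^3


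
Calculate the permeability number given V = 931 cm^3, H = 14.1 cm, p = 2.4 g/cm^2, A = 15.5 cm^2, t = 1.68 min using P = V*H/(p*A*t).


Formula: Permeability Number P = (V * H) / (p * A * t)
Numerator: V * H = 931 * 14.1 = 13127.1
Denominator: p * A * t = 2.4 * 15.5 * 1.68 = 62.496
P = 13127.1 / 62.496 = 210.0470

Final answer: 210.0470


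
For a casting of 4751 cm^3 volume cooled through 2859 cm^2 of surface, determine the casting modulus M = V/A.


Formula: Casting Modulus M = V / A
M = 4751 cm^3 / 2859 cm^2 = 1.6618 cm


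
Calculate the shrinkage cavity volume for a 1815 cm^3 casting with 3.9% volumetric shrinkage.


Formula: V_shrink = V_casting * shrinkage_pct / 100
V_shrink = 1815 cm^3 * 3.9 / 100 = 70.7850 cm^3

Final answer: 70.7850 cm^3


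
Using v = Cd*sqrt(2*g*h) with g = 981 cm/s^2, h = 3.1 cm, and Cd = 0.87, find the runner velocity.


Formula: v = Cd * sqrt(2 * g * h)  (Torricelli with discharge coefficient)
2*g*h = 2 * 981 * 3.1 = 6082.2 cm^2/s^2
sqrt(6082.2) = 77.98846 cm/s
v = 0.87 * 77.98846 = 67.8500 cm/s

67.8500 cm/s


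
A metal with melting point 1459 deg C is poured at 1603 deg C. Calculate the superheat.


Formula: Superheat = T_pour - T_melt
Superheat = 1603 - 1459 = 144 deg C

Answer: 144 deg C


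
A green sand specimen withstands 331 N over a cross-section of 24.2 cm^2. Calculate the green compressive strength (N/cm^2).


Formula: Compressive Strength = Force / Area
Strength = 331 N / 24.2 cm^2 = 13.6777 N/cm^2

Final answer: 13.6777 N/cm^2


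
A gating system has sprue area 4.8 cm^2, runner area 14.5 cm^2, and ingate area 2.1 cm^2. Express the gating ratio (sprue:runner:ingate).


Sprue:Runner:Ingate = 1 : 14.5/4.8 : 2.1/4.8 = 1:3.02:0.44

1:3.02:0.44


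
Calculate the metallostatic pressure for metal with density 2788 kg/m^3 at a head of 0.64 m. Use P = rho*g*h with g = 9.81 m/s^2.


Formula: P = rho * g * h
rho * g = 2788 * 9.81 = 27350.28 N/m^3
P = 27350.28 * 0.64 = 17504.1792 Pa

Answer: 17504.1792 Pa


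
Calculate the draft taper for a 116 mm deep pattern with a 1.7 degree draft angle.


Formula: taper = depth * tan(draft_angle)
tan(1.7 deg) = 0.0296793
taper = 116 mm * 0.0296793 = 3.4428 mm


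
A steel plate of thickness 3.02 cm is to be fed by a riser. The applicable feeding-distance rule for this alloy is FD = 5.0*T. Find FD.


Formula: FD = 5.0 * T  (riser feeding-distance rule)
FD = 5.0 * 3.02 cm = 15.1000 cm

15.1000 cm


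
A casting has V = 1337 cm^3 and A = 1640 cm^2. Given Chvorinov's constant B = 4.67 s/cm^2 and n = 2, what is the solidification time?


Formula: t_s = B * (V/A)^n  (Chvorinov's rule, n=2)
Modulus M = V/A = 1337/1640 = 0.815244 cm
M^2 = 0.815244^2 = 0.664623 cm^2
t_s = 4.67 * 0.664623 = 3.1038 s

Final answer: 3.1038 s


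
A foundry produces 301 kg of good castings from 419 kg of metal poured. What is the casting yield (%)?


Formula: Casting Yield = (W_good / W_total) * 100
Yield = (301 kg / 419 kg) * 100 = 71.8377%

Final answer: 71.8377%


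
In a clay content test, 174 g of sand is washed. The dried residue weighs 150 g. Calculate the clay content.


Formula: Clay% = (W_total - W_washed) / W_total * 100
Clay mass = 174 - 150 = 24 g
Clay% = 24 / 174 * 100 = 13.7931%

Final answer: 13.7931%


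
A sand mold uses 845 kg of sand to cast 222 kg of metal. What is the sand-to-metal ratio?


Formula: Sand-to-Metal Ratio = W_sand / W_metal
Ratio = 845 kg / 222 kg = 3.8063

Answer: 3.8063


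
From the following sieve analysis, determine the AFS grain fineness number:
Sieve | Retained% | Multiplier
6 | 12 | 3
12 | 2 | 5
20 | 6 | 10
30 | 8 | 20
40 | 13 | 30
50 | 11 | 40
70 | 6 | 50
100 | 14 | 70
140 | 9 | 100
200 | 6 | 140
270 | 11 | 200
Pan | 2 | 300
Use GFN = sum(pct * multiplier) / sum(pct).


Formula: GFN = sum(pct * multiplier) / sum(pct)
sum(pct * multiplier) = 6916
sum(pct) = 100
GFN = 6916 / 100 = 69.16
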